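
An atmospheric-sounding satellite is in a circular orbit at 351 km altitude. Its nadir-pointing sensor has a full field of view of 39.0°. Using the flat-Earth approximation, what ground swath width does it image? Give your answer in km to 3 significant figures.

249 km

Half-angle = 39.0°/2 = 19.5°.
Swath width ≈ 2h·tan(θ/2) = 2 × 351 × tan(19.5°) = 248.6 km.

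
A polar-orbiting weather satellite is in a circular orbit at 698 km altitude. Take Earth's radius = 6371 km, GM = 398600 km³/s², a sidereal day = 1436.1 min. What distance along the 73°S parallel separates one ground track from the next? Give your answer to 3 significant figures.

803 km

Semi-major axis a = 6371 + 698 = 7069 km. Period T = 2π√(a³/μ) = 2π√(7069³/398600) = 5914.9 s = 98.58 min.
Node shift per orbit = (5914.9/86166) × 360° = 24.71°.
Equatorial spacing = 24.71 × 111.2 km/° = 2748 km.
At 73° latitude, spacing = 2748 × cos(73°) = 803 km.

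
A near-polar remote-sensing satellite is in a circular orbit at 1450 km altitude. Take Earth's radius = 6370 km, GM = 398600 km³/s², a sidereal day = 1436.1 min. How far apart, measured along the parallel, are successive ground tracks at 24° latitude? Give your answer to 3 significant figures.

Semi-major axis a = 6370 + 1450 = 7820 km. Period T = 2π√(a³/μ) = 2π√(7820³/398600) = 6882.1 s = 114.70 min.
Node shift per orbit = (6882.1/86166) × 360° = 28.75°.
Equatorial spacing = 28.75 × 111.2 km/° = 3197 km.
At 24° latitude, spacing = 3197 × cos(24°) = 2920 km.

2920 km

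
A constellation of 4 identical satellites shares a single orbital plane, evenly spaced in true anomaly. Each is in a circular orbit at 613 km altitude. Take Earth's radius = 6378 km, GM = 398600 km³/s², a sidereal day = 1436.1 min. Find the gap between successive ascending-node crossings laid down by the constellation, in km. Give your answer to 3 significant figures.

676 km

Semi-major axis a = 6378 + 613 = 6991 km. Period T = 2π√(a³/μ) = 2π√(6991³/398600) = 5817.3 s = 96.95 min.
Single-satellite node shift = (5817.3/86166) × 360° = 24.30°.
With 4 satellites evenly phased, successive equator crossings are 24.30/4 = 6.076° apart.
That is 6.076 × 111.3 = 676 km at the equator.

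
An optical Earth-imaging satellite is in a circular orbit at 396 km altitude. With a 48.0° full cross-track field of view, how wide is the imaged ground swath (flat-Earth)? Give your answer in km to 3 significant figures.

353 km

Half-angle = 48.0°/2 = 24°.
Swath width ≈ 2h·tan(θ/2) = 2 × 396 × tan(24°) = 352.6 km.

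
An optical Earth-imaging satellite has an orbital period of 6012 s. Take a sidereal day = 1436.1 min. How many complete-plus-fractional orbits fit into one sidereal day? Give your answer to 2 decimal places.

14.33

Orbits per sidereal day = 86166 / 6012.0 = 14.332.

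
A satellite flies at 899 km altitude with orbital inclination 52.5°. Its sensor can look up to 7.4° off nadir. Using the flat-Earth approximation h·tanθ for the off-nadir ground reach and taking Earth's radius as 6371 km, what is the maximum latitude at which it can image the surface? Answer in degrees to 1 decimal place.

For a prograde orbit the ground track reaches latitude ±i = ±52.5°.
Sensor half-swath on the ground ≈ 899·tan(7.4°) = 117 km = 1.05° of latitude.
Maximum observable latitude ≈ 52.5 + 1.05 = 53.6°.

53.6°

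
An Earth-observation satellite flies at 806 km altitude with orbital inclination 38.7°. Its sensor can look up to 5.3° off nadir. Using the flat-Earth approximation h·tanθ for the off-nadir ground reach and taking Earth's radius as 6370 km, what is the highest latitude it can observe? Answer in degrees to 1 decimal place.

39.4°

For a prograde orbit the ground track reaches latitude ±i = ±38.7°.
Sensor half-swath on the ground ≈ 806·tan(5.3°) = 75 km = 0.67° of latitude.
Maximum observable latitude ≈ 38.7 + 0.67 = 39.4°.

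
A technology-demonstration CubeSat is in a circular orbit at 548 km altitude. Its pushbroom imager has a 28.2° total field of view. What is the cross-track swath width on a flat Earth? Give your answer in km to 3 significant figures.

275 km

Half-angle = 28.2°/2 = 14.1°.
Swath width ≈ 2h·tan(θ/2) = 2 × 548 × tan(14.1°) = 275.3 km.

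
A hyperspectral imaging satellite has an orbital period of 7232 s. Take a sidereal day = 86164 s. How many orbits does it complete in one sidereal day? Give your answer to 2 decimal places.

11.91

Orbits per sidereal day = 86164 / 7232.0 = 11.914.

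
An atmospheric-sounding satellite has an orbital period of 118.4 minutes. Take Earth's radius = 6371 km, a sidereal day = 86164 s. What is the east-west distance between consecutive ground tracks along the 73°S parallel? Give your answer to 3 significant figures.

T = 118.4 min = 7104.0 s.
Node shift per orbit = (7104.0/86164) × 360° = 29.68°.
Equatorial spacing = 29.68 × 111.2 km/° = 3300 km.
At 73° latitude, spacing = 3300 × cos(73°) = 965 km.

965 km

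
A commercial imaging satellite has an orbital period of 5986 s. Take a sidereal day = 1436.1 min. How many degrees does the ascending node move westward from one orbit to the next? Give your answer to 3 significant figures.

25.0°

During one orbit Earth rotates (5986.0 / 86166) × 360° = 25.01°.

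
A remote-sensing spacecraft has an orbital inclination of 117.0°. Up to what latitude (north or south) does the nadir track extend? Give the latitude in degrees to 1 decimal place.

63.0°

Retrograde orbit: the ground track reaches ±(180° − i) = ±(180 − 117.0) = ±63.0°.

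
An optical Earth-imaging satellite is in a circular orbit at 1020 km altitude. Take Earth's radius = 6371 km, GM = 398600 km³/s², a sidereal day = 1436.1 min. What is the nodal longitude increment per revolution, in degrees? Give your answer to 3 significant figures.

Semi-major axis a = 6371 + 1020 = 7391 km. Period T = 2π√(a³/μ) = 2π√(7391³/398600) = 6323.6 s = 105.39 min.
During one orbit Earth rotates (6323.6 / 86166) × 360° = 26.42°.

26.4°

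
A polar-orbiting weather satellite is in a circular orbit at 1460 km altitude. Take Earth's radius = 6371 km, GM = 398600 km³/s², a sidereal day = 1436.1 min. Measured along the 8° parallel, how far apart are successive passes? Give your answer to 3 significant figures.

Semi-major axis a = 6371 + 1460 = 7831 km. Period T = 2π√(a³/μ) = 2π√(7831³/398600) = 6896.6 s = 114.94 min.
Node shift per orbit = (6896.6/86166) × 360° = 28.81°.
Equatorial spacing = 28.81 × 111.2 km/° = 3204 km.
At 8° latitude, spacing = 3204 × cos(8°) = 3173 km.

3170 km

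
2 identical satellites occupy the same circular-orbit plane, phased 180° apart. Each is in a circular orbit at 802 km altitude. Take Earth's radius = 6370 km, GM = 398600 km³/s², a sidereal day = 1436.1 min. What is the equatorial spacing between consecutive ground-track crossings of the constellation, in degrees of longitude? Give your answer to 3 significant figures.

12.6°

Semi-major axis a = 6370 + 802 = 7172 km. Period T = 2π√(a³/μ) = 2π√(7172³/398600) = 6044.7 s = 100.74 min.
Single-satellite node shift = (6044.7/86166) × 360° = 25.25°.
With 2 satellites evenly phased, successive equator crossings are 25.25/2 = 12.627° apart.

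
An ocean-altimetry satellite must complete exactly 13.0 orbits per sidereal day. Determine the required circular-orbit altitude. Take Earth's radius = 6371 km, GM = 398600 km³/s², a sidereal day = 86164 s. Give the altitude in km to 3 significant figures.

1260 km

Required period T = 86164 / 13.0 = 6628.0 s.
From T = 2π√(a³/μ): a = (μ T²/4π²)^(1/3) = (398600 × 6628.0² / 4π²)^(1/3) = 7626 km.
Altitude h = a − R = 7626 − 6371 = 1255 km.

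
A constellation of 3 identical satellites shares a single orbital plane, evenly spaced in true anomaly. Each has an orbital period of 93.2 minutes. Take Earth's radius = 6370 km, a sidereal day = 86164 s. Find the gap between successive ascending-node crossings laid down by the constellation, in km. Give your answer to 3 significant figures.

T = 93.2 min = 5592.0 s.
Single-satellite node shift = (5592.0/86164) × 360° = 23.36°.
With 3 satellites evenly phased, successive equator crossings are 23.36/3 = 7.788° apart.
That is 7.788 × 111.2 = 866 km at the equator.

866 km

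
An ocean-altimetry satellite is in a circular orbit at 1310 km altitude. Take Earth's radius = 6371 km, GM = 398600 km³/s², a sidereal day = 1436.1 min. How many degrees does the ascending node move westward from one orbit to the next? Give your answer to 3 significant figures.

28.0°

Semi-major axis a = 6371 + 1310 = 7681 km. Period T = 2π√(a³/μ) = 2π√(7681³/398600) = 6699.4 s = 111.66 min.
During one orbit Earth rotates (6699.4 / 86166) × 360° = 27.99°.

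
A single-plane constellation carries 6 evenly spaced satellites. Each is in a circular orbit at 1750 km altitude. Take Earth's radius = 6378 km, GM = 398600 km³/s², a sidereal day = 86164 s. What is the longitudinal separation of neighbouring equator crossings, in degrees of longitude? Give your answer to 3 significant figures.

Semi-major axis a = 6378 + 1750 = 8128 km. Period T = 2π√(a³/μ) = 2π√(8128³/398600) = 7292.7 s = 121.54 min.
Single-satellite node shift = (7292.7/86164) × 360° = 30.47°.
With 6 satellites evenly phased, successive equator crossings are 30.47/6 = 5.078° apart.

5.08°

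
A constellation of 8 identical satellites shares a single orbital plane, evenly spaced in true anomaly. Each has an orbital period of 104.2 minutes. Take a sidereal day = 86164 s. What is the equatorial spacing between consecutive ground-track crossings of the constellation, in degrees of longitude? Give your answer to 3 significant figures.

T = 104.2 min = 6252.0 s.
Single-satellite node shift = (6252.0/86164) × 360° = 26.12°.
With 8 satellites evenly phased, successive equator crossings are 26.12/8 = 3.265° apart.

3.27°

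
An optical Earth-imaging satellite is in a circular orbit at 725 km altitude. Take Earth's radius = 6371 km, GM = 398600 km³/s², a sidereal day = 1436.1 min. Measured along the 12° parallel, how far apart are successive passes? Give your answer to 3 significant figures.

2700 km

Semi-major axis a = 6371 + 725 = 7096 km. Period T = 2π√(a³/μ) = 2π√(7096³/398600) = 5948.8 s = 99.15 min.
Node shift per orbit = (5948.8/86166) × 360° = 24.85°.
Equatorial spacing = 24.85 × 111.2 km/° = 2764 km.
At 12° latitude, spacing = 2764 × cos(12°) = 2703 km.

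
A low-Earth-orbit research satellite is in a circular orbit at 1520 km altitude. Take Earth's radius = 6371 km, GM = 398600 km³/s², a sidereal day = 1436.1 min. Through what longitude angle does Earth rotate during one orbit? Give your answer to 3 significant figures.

Semi-major axis a = 6371 + 1520 = 7891 km. Period T = 2π√(a³/μ) = 2π√(7891³/398600) = 6976.0 s = 116.27 min.
During one orbit Earth rotates (6976.0 / 86166) × 360° = 29.15°.

29.1°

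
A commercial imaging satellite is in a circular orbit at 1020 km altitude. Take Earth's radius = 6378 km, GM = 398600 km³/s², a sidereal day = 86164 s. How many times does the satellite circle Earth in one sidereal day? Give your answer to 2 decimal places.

Semi-major axis a = 6378 + 1020 = 7398 km. Period T = 2π√(a³/μ) = 2π√(7398³/398600) = 6332.6 s = 105.54 min.
Orbits per sidereal day = 86164 / 6332.6 = 13.606.

13.61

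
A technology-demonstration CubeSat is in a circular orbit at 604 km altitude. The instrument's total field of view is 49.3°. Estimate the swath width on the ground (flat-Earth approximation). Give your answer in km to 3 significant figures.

Half-angle = 49.3°/2 = 24.65°.
Swath width ≈ 2h·tan(θ/2) = 2 × 604 × tan(24.65°) = 554.3 km.

554 km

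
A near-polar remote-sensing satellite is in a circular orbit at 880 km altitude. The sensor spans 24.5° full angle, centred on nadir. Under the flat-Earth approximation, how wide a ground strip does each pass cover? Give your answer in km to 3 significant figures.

382 km

Half-angle = 24.5°/2 = 12.25°.
Swath width ≈ 2h·tan(θ/2) = 2 × 880 × tan(12.25°) = 382.1 km.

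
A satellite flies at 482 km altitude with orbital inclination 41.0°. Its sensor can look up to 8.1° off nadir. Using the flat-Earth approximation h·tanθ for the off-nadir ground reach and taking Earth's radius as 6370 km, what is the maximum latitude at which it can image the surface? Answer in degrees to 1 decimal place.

For a prograde orbit the ground track reaches latitude ±i = ±41.0°.
Sensor half-swath on the ground ≈ 482·tan(8.1°) = 69 km = 0.62° of latitude.
Maximum observable latitude ≈ 41.0 + 0.62 = 41.6°.

41.6°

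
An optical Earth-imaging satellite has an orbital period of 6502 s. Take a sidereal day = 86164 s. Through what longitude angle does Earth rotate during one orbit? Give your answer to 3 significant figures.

During one orbit Earth rotates (6502.0 / 86164) × 360° = 27.17°.

27.2°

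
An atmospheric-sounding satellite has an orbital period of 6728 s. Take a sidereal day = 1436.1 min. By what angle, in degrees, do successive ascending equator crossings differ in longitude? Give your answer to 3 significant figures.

During one orbit Earth rotates (6728.0 / 86166) × 360° = 28.11°.

28.1°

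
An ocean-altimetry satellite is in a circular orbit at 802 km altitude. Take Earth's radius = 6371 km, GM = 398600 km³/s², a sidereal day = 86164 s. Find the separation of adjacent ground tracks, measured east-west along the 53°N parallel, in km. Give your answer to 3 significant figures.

1690 km

Semi-major axis a = 6371 + 802 = 7173 km. Period T = 2π√(a³/μ) = 2π√(7173³/398600) = 6045.9 s = 100.77 min.
Node shift per orbit = (6045.9/86164) × 360° = 25.26°.
Equatorial spacing = 25.26 × 111.2 km/° = 2809 km.
At 53° latitude, spacing = 2809 × cos(53°) = 1690 km.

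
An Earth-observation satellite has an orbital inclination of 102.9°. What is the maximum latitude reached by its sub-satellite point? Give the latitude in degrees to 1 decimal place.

Retrograde orbit: the ground track reaches ±(180° − i) = ±(180 − 102.9) = ±77.1°.

77.1°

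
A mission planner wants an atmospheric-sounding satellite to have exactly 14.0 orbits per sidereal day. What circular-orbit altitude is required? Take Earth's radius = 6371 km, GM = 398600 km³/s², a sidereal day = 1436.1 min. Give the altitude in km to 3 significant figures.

Required period T = 86166 / 14.0 = 6154.7 s.
From T = 2π√(a³/μ): a = (μ T²/4π²)^(1/3) = (398600 × 6154.7² / 4π²)^(1/3) = 7259 km.
Altitude h = a − R = 7259 − 6371 = 888 km.

888 km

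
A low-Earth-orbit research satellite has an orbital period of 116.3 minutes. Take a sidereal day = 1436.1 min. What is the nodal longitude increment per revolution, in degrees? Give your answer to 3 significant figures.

29.2°

T = 116.3 min = 6978.0 s.
During one orbit Earth rotates (6978.0 / 86166) × 360° = 29.15°.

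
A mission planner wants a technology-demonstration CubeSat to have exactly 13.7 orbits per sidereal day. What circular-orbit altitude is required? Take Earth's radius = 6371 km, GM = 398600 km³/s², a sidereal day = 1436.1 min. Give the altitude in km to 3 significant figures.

Required period T = 86166 / 13.7 = 6289.5 s.
From T = 2π√(a³/μ): a = (μ T²/4π²)^(1/3) = (398600 × 6289.5² / 4π²)^(1/3) = 7364 km.
Altitude h = a − R = 7364 − 6371 = 993 km.

993 km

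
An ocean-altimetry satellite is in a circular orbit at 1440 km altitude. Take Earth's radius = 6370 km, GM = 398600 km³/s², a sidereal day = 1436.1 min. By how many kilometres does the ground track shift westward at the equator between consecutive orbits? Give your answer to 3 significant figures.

3190 km

Semi-major axis a = 6370 + 1440 = 7810 km. Period T = 2π√(a³/μ) = 2π√(7810³/398600) = 6868.9 s = 114.48 min.
During one orbit Earth rotates (6868.9 / 86166) × 360° = 28.70°.
At the equator that is 28.70° × (2π·6370/360) km/° = 28.70 × 111.2 = 3191 km.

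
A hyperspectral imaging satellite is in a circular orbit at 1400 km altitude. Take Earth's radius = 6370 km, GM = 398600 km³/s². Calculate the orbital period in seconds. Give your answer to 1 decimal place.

6816.2 seconds

Semi-major axis a = 6370 + 1400 = 7770 km. Period T = 2π√(a³/μ) = 2π√(7770³/398600) = 6816.2 s = 113.60 min.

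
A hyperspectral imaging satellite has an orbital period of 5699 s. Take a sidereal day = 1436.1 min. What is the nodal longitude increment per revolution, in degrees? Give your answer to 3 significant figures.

During one orbit Earth rotates (5699.0 / 86166) × 360° = 23.81°.

23.8°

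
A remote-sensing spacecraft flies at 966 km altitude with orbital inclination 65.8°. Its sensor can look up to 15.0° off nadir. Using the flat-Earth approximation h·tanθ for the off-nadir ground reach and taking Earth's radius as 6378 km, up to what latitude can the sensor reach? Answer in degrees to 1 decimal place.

For a prograde orbit the ground track reaches latitude ±i = ±65.8°.
Sensor half-swath on the ground ≈ 966·tan(15.0°) = 259 km = 2.33° of latitude.
Maximum observable latitude ≈ 65.8 + 2.33 = 68.1°.

68.1°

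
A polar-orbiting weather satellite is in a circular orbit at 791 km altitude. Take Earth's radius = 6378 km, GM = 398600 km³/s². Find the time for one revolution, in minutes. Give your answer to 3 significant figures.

101 min

Semi-major axis a = 6378 + 791 = 7169 km. Period T = 2π√(a³/μ) = 2π√(7169³/398600) = 6040.9 s = 100.68 min.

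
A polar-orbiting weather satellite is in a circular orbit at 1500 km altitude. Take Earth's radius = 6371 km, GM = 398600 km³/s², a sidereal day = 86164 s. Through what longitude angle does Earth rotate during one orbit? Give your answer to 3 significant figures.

Semi-major axis a = 6371 + 1500 = 7871 km. Period T = 2π√(a³/μ) = 2π√(7871³/398600) = 6949.5 s = 115.83 min.
During one orbit Earth rotates (6949.5 / 86164) × 360° = 29.04°.

29.0°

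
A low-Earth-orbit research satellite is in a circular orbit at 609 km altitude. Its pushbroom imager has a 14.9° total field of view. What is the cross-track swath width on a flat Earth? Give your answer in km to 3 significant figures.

Half-angle = 14.9°/2 = 7.45°.
Swath width ≈ 2h·tan(θ/2) = 2 × 609 × tan(7.45°) = 159.3 km.

159 km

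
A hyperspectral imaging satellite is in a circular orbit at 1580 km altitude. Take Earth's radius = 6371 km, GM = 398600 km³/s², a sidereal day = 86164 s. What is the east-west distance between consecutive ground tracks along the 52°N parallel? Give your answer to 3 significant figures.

Semi-major axis a = 6371 + 1580 = 7951 km. Period T = 2π√(a³/μ) = 2π√(7951³/398600) = 7055.8 s = 117.60 min.
Node shift per orbit = (7055.8/86164) × 360° = 29.48°.
Equatorial spacing = 29.48 × 111.2 km/° = 3278 km.
At 52° latitude, spacing = 3278 × cos(52°) = 2018 km.

2020 km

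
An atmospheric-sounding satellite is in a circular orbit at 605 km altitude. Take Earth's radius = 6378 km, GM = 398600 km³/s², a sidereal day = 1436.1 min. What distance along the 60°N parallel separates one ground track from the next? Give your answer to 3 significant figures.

1350 km

Semi-major axis a = 6378 + 605 = 6983 km. Period T = 2π√(a³/μ) = 2π√(6983³/398600) = 5807.3 s = 96.79 min.
Node shift per orbit = (5807.3/86166) × 360° = 24.26°.
Equatorial spacing = 24.26 × 111.3 km/° = 2701 km.
At 60° latitude, spacing = 2701 × cos(60°) = 1350 km.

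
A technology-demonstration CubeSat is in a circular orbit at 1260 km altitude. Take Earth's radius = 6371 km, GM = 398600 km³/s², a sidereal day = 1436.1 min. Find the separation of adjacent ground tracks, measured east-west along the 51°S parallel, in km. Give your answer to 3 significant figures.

1940 km

Semi-major axis a = 6371 + 1260 = 7631 km. Period T = 2π√(a³/μ) = 2π√(7631³/398600) = 6634.1 s = 110.57 min.
Node shift per orbit = (6634.1/86166) × 360° = 27.72°.
Equatorial spacing = 27.72 × 111.2 km/° = 3082 km.
At 51° latitude, spacing = 3082 × cos(51°) = 1940 km.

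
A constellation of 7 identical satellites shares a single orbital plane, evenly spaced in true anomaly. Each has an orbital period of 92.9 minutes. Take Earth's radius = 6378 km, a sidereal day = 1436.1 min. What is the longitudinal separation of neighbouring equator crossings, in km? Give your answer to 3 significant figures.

370 km

T = 92.9 min = 5574.0 s.
Single-satellite node shift = (5574.0/86166) × 360° = 23.29°.
With 7 satellites evenly phased, successive equator crossings are 23.29/7 = 3.327° apart.
That is 3.327 × 111.3 = 370 km at the equator.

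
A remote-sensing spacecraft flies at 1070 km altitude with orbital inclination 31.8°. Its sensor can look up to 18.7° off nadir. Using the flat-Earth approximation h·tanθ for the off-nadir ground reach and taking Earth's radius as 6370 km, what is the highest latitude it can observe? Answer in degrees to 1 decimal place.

For a prograde orbit the ground track reaches latitude ±i = ±31.8°.
Sensor half-swath on the ground ≈ 1070·tan(18.7°) = 362 km = 3.26° of latitude.
Maximum observable latitude ≈ 31.8 + 3.26 = 35.1°.

35.1°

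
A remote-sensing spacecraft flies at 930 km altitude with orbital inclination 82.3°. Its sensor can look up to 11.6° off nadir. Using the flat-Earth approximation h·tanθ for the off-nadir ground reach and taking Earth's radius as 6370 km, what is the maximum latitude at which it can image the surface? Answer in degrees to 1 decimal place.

84.0°

For a prograde orbit the ground track reaches latitude ±i = ±82.3°.
Sensor half-swath on the ground ≈ 930·tan(11.6°) = 191 km = 1.72° of latitude.
Maximum observable latitude ≈ 82.3 + 1.72 = 84.0°.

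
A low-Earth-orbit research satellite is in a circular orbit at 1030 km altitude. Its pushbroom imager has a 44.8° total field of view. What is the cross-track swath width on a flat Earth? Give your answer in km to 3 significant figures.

849 km

Half-angle = 44.8°/2 = 22.4°.
Swath width ≈ 2h·tan(θ/2) = 2 × 1030 × tan(22.4°) = 849.1 km.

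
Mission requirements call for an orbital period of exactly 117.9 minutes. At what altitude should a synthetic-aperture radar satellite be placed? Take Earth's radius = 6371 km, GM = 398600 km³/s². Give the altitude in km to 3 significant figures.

T = 117.9 min = 7074.0 s.
From T = 2π√(a³/μ): a = (μ T²/4π²)^(1/3) = (398600 × 7074.0² / 4π²)^(1/3) = 7965 km.
Altitude h = a − R = 7965 − 6371 = 1594 km.

1590 km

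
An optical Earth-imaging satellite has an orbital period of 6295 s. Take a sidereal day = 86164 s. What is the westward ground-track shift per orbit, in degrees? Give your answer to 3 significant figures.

26.3°

During one orbit Earth rotates (6295.0 / 86164) × 360° = 26.30°.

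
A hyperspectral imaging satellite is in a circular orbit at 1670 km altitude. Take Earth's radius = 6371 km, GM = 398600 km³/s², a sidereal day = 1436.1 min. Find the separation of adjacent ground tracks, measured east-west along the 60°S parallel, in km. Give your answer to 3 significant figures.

1670 km

Semi-major axis a = 6371 + 1670 = 8041 km. Period T = 2π√(a³/μ) = 2π√(8041³/398600) = 7175.9 s = 119.60 min.
Node shift per orbit = (7175.9/86166) × 360° = 29.98°.
Equatorial spacing = 29.98 × 111.2 km/° = 3334 km.
At 60° latitude, spacing = 3334 × cos(60°) = 1667 km.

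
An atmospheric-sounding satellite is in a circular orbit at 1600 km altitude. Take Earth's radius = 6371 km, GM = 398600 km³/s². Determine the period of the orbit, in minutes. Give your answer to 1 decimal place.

Semi-major axis a = 6371 + 1600 = 7971 km. Period T = 2π√(a³/μ) = 2π√(7971³/398600) = 7082.4 s = 118.04 min.

118.0 min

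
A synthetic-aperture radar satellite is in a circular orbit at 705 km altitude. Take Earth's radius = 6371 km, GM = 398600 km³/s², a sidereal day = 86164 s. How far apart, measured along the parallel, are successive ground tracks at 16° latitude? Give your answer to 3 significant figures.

Semi-major axis a = 6371 + 705 = 7076 km. Period T = 2π√(a³/μ) = 2π√(7076³/398600) = 5923.7 s = 98.73 min.
Node shift per orbit = (5923.7/86164) × 360° = 24.75°.
Equatorial spacing = 24.75 × 111.2 km/° = 2752 km.
At 16° latitude, spacing = 2752 × cos(16°) = 2645 km.

2650 km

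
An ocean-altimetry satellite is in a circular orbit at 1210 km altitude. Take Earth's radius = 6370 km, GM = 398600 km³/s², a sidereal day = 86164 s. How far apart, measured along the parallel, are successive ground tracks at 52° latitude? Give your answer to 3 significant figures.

1880 km

Semi-major axis a = 6370 + 1210 = 7580 km. Period T = 2π√(a³/μ) = 2π√(7580³/398600) = 6567.7 s = 109.46 min.
Node shift per orbit = (6567.7/86164) × 360° = 27.44°.
Equatorial spacing = 27.44 × 111.2 km/° = 3051 km.
At 52° latitude, spacing = 3051 × cos(52°) = 1878 km.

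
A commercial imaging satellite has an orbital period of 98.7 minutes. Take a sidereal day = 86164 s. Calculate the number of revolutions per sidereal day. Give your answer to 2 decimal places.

T = 98.7 min = 5922.0 s.
Orbits per sidereal day = 86164 / 5922.0 = 14.550.

14.55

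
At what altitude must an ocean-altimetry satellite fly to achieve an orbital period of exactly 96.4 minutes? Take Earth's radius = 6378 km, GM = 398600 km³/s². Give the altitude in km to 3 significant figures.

T = 96.4 min = 5784.0 s.
From T = 2π√(a³/μ): a = (μ T²/4π²)^(1/3) = (398600 × 5784.0² / 4π²)^(1/3) = 6964 km.
Altitude h = a − R = 6964 − 6378 = 586 km.

586 km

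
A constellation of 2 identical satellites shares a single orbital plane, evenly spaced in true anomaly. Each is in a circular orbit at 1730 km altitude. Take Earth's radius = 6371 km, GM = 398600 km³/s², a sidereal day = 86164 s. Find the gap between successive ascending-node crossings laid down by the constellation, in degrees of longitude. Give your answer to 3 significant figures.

Semi-major axis a = 6371 + 1730 = 8101 km. Period T = 2π√(a³/μ) = 2π√(8101³/398600) = 7256.4 s = 120.94 min.
Single-satellite node shift = (7256.4/86164) × 360° = 30.32°.
With 2 satellites evenly phased, successive equator crossings are 30.32/2 = 15.159° apart.

15.2°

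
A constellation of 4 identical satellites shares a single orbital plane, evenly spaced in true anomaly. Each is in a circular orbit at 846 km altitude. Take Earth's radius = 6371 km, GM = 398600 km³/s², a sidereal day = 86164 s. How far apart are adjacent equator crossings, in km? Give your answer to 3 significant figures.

Semi-major axis a = 6371 + 846 = 7217 km. Period T = 2π√(a³/μ) = 2π√(7217³/398600) = 6101.6 s = 101.69 min.
Single-satellite node shift = (6101.6/86164) × 360° = 25.49°.
With 4 satellites evenly phased, successive equator crossings are 25.49/4 = 6.373° apart.
That is 6.373 × 111.2 = 709 km at the equator.

709 km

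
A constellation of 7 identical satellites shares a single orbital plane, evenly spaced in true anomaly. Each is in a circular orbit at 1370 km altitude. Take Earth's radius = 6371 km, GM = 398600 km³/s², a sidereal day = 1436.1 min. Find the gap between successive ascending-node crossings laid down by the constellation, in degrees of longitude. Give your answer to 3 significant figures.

Semi-major axis a = 6371 + 1370 = 7741 km. Period T = 2π√(a³/μ) = 2π√(7741³/398600) = 6778.1 s = 112.97 min.
Single-satellite node shift = (6778.1/86166) × 360° = 28.32°.
With 7 satellites evenly phased, successive equator crossings are 28.32/7 = 4.046° apart.

4.05°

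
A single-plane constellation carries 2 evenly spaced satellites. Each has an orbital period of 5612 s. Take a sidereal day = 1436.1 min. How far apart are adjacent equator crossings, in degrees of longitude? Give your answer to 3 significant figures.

Single-satellite node shift = (5612.0/86166) × 360° = 23.45°.
With 2 satellites evenly phased, successive equator crossings are 23.45/2 = 11.723° apart.

11.7°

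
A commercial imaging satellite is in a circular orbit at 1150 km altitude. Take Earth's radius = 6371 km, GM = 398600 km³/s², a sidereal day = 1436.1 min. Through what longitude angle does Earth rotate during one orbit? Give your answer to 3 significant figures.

Semi-major axis a = 6371 + 1150 = 7521 km. Period T = 2π√(a³/μ) = 2π√(7521³/398600) = 6491.2 s = 108.19 min.
During one orbit Earth rotates (6491.2 / 86166) × 360° = 27.12°.

27.1°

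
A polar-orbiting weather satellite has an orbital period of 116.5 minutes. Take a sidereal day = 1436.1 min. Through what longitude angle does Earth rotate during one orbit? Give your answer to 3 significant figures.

T = 116.5 min = 6990.0 s.
During one orbit Earth rotates (6990.0 / 86166) × 360° = 29.20°.

29.2°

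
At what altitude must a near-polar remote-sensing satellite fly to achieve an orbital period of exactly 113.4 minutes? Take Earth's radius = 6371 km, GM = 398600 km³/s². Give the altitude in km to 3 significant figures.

T = 113.4 min = 6804.0 s.
From T = 2π√(a³/μ): a = (μ T²/4π²)^(1/3) = (398600 × 6804.0² / 4π²)^(1/3) = 7761 km.
Altitude h = a − R = 7761 − 6371 = 1390 km.

1390 km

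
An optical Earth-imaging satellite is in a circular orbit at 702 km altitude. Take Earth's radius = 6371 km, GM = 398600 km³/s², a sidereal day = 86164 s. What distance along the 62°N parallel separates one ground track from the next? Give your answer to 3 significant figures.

1290 km

Semi-major axis a = 6371 + 702 = 7073 km. Period T = 2π√(a³/μ) = 2π√(7073³/398600) = 5919.9 s = 98.67 min.
Node shift per orbit = (5919.9/86164) × 360° = 24.73°.
Equatorial spacing = 24.73 × 111.2 km/° = 2750 km.
At 62° latitude, spacing = 2750 × cos(62°) = 1291 km.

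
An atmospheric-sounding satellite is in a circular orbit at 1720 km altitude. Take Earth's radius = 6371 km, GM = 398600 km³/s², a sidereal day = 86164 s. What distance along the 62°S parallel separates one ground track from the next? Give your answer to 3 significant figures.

1580 km

Semi-major axis a = 6371 + 1720 = 8091 km. Period T = 2π√(a³/μ) = 2π√(8091³/398600) = 7242.9 s = 120.72 min.
Node shift per orbit = (7242.9/86164) × 360° = 30.26°.
Equatorial spacing = 30.26 × 111.2 km/° = 3365 km.
At 62° latitude, spacing = 3365 × cos(62°) = 1580 km.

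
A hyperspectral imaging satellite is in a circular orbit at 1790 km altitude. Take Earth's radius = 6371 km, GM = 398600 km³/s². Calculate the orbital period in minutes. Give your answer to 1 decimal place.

122.3 min

Semi-major axis a = 6371 + 1790 = 8161 km. Period T = 2π√(a³/μ) = 2π√(8161³/398600) = 7337.1 s = 122.29 min.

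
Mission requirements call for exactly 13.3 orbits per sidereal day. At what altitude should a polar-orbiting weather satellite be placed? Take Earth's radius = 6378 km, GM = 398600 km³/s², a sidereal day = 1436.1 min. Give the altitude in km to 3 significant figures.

Required period T = 86166 / 13.3 = 6478.6 s.
From T = 2π√(a³/μ): a = (μ T²/4π²)^(1/3) = (398600 × 6478.6² / 4π²)^(1/3) = 7511 km.
Altitude h = a − R = 7511 − 6378 = 1133 km.

1130 km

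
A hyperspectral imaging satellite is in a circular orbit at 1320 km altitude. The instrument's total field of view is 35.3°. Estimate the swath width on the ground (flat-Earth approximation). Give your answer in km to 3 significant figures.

840 km

Half-angle = 35.3°/2 = 17.65°.
Swath width ≈ 2h·tan(θ/2) = 2 × 1320 × tan(17.65°) = 840.0 km.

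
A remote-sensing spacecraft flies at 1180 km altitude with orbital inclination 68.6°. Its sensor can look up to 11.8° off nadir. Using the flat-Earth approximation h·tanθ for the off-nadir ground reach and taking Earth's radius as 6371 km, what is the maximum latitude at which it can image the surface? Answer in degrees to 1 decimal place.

70.8°

For a prograde orbit the ground track reaches latitude ±i = ±68.6°.
Sensor half-swath on the ground ≈ 1180·tan(11.8°) = 247 km = 2.22° of latitude.
Maximum observable latitude ≈ 68.6 + 2.22 = 70.8°.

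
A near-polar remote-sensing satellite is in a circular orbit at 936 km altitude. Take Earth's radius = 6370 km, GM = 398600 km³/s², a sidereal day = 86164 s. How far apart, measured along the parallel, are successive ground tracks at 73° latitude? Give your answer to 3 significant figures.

844 km

Semi-major axis a = 6370 + 936 = 7306 km. Period T = 2π√(a³/μ) = 2π√(7306³/398600) = 6214.9 s = 103.58 min.
Node shift per orbit = (6214.9/86164) × 360° = 25.97°.
Equatorial spacing = 25.97 × 111.2 km/° = 2887 km.
At 73° latitude, spacing = 2887 × cos(73°) = 844 km.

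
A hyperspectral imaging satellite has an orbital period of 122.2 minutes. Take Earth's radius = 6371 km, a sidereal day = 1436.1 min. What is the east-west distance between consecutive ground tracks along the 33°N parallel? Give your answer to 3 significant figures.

2860 km

T = 122.2 min = 7332.0 s.
Node shift per orbit = (7332.0/86166) × 360° = 30.63°.
Equatorial spacing = 30.63 × 111.2 km/° = 3406 km.
At 33° latitude, spacing = 3406 × cos(33°) = 2857 km.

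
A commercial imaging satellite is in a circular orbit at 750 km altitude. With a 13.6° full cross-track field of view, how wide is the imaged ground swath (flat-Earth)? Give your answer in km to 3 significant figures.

Half-angle = 13.6°/2 = 6.8°.
Swath width ≈ 2h·tan(θ/2) = 2 × 750 × tan(6.8°) = 178.9 km.

179 km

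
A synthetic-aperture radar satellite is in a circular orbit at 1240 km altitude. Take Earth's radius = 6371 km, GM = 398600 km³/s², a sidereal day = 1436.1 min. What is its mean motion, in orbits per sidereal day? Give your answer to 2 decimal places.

13.04

Semi-major axis a = 6371 + 1240 = 7611 km. Period T = 2π√(a³/μ) = 2π√(7611³/398600) = 6608.1 s = 110.13 min.
Orbits per sidereal day = 86166 / 6608.1 = 13.040.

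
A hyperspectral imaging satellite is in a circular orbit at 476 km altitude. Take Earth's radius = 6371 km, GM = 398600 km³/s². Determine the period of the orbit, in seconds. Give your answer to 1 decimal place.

5638.5 seconds

Semi-major axis a = 6371 + 476 = 6847 km. Period T = 2π√(a³/μ) = 2π√(6847³/398600) = 5638.5 s = 93.97 min.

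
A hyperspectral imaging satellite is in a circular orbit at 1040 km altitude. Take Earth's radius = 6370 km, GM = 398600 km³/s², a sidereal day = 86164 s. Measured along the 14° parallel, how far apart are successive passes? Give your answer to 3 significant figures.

Semi-major axis a = 6370 + 1040 = 7410 km. Period T = 2π√(a³/μ) = 2π√(7410³/398600) = 6348.0 s = 105.80 min.
Node shift per orbit = (6348.0/86164) × 360° = 26.52°.
Equatorial spacing = 26.52 × 111.2 km/° = 2949 km.
At 14° latitude, spacing = 2949 × cos(14°) = 2861 km.

2860 km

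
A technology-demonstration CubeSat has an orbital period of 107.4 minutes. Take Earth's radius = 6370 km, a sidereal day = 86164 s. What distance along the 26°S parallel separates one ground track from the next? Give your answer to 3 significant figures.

2690 km

T = 107.4 min = 6444.0 s.
Node shift per orbit = (6444.0/86164) × 360° = 26.92°.
Equatorial spacing = 26.92 × 111.2 km/° = 2993 km.
At 26° latitude, spacing = 2993 × cos(26°) = 2690 km.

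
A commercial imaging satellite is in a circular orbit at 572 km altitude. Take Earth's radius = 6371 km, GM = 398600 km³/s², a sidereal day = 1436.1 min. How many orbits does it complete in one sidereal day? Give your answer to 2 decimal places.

Semi-major axis a = 6371 + 572 = 6943 km. Period T = 2π√(a³/μ) = 2π√(6943³/398600) = 5757.5 s = 95.96 min.
Orbits per sidereal day = 86166 / 5757.5 = 14.966.

14.97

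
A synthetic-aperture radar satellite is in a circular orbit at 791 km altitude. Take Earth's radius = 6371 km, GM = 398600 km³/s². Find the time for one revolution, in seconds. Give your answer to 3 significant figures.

Semi-major axis a = 6371 + 791 = 7162 km. Period T = 2π√(a³/μ) = 2π√(7162³/398600) = 6032.0 s = 100.53 min.

6030 seconds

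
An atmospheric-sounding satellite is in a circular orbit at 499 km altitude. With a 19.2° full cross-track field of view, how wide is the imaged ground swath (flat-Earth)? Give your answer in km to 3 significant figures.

169 km

Half-angle = 19.2°/2 = 9.6°.
Swath width ≈ 2h·tan(θ/2) = 2 × 499 × tan(9.6°) = 168.8 km.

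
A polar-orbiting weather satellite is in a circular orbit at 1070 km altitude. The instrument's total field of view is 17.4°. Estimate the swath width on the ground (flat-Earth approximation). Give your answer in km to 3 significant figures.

Half-angle = 17.4°/2 = 8.7°.
Swath width ≈ 2h·tan(θ/2) = 2 × 1070 × tan(8.7°) = 327.5 km.

327 km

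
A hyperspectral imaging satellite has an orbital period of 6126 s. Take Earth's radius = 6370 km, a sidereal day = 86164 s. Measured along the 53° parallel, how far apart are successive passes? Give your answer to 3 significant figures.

Node shift per orbit = (6126.0/86164) × 360° = 25.59°.
Equatorial spacing = 25.59 × 111.2 km/° = 2846 km.
At 53° latitude, spacing = 2846 × cos(53°) = 1713 km.

1710 km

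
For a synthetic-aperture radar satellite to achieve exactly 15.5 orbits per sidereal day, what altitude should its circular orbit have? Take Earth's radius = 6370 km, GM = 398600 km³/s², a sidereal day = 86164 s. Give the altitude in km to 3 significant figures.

Required period T = 86164 / 15.5 = 5559.0 s.
From T = 2π√(a³/μ): a = (μ T²/4π²)^(1/3) = (398600 × 5559.0² / 4π²)^(1/3) = 6782 km.
Altitude h = a − R = 6782 − 6370 = 412 km.

412 km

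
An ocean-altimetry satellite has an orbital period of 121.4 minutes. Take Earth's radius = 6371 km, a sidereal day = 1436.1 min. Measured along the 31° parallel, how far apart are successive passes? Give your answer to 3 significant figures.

T = 121.4 min = 7284.0 s.
Node shift per orbit = (7284.0/86166) × 360° = 30.43°.
Equatorial spacing = 30.43 × 111.2 km/° = 3384 km.
At 31° latitude, spacing = 3384 × cos(31°) = 2901 km.

2900 km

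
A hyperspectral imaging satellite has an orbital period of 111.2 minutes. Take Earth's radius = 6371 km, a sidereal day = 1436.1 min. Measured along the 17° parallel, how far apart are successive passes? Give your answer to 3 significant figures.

2960 km

T = 111.2 min = 6672.0 s.
Node shift per orbit = (6672.0/86166) × 360° = 27.88°.
Equatorial spacing = 27.88 × 111.2 km/° = 3100 km.
At 17° latitude, spacing = 3100 × cos(17°) = 2964 km.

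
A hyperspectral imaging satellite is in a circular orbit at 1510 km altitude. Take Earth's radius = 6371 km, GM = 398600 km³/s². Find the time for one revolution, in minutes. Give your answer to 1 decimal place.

116.0 min

Semi-major axis a = 6371 + 1510 = 7881 km. Period T = 2π√(a³/μ) = 2π√(7881³/398600) = 6962.8 s = 116.05 min.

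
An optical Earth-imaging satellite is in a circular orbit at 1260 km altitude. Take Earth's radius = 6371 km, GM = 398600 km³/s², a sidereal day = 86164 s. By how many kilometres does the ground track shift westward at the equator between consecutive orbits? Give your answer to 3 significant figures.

Semi-major axis a = 6371 + 1260 = 7631 km. Period T = 2π√(a³/μ) = 2π√(7631³/398600) = 6634.1 s = 110.57 min.
During one orbit Earth rotates (6634.1 / 86164) × 360° = 27.72°.
At the equator that is 27.72° × (2π·6371/360) km/° = 27.72 × 111.2 = 3082 km.

3080 km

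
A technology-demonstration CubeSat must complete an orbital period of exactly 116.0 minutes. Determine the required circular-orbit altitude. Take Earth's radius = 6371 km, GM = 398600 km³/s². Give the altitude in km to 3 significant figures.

1510 km

T = 116.0 min = 6960.0 s.
From T = 2π√(a³/μ): a = (μ T²/4π²)^(1/3) = (398600 × 6960.0² / 4π²)^(1/3) = 7879 km.
Altitude h = a − R = 7879 − 6371 = 1508 km.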